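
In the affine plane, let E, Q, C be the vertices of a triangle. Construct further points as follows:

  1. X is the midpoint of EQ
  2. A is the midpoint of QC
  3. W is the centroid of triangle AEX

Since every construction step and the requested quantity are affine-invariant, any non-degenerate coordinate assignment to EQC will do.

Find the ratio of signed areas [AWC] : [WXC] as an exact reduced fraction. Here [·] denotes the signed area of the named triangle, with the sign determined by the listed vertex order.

[AWC]:[WXC] = -3

Work in coordinates with E = (0, 0), Q = (1, 0), C = (0, 1).
1. X is the midpoint of EQ ⇒ X = (1/2, 0)
2. A is the midpoint of QC ⇒ A = (1/2, 1/2)
3. W is the centroid of triangle AEX ⇒ W = (1/3, 1/6)
2·[AWC] = -1/4, 2·[WXC] = 1/12
[AWC]:[WXC] = -1/4:1/12 = -3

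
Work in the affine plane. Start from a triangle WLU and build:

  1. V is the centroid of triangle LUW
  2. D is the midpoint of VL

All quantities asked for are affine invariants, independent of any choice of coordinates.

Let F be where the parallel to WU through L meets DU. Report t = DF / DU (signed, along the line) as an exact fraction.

t = -1/2

Set W = (0, 0), L = (1, 0), U = (0, 1); any affine frame gives the same invariant.
1. V is the centroid of triangle LUW ⇒ V = (1/3, 1/3)
2. D is the midpoint of VL ⇒ D = (2/3, 1/6)
through L parallel to WU: direction (0, 1); meets DU at F = (1, -1/4)
F = D + t·(U−D) with t = -1/2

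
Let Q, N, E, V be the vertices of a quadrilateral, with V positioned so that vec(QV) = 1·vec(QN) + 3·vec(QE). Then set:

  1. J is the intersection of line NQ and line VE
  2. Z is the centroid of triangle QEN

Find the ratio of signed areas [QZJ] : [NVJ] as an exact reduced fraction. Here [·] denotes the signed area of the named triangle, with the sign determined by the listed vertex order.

Work in coordinates with Q = (0, 0), N = (1, 0), E = (0, 1), V = (1, 3).
1. J is the intersection of line NQ and line VE ⇒ J = (-1/2, 0)
2. Z is the centroid of triangle QEN ⇒ Z = (1/3, 1/3)
2·[QZJ] = 1/6, 2·[NVJ] = 9/2
[QZJ]:[NVJ] = 1/6:9/2 = 1/27

[QZJ]:[NVJ] = 1/27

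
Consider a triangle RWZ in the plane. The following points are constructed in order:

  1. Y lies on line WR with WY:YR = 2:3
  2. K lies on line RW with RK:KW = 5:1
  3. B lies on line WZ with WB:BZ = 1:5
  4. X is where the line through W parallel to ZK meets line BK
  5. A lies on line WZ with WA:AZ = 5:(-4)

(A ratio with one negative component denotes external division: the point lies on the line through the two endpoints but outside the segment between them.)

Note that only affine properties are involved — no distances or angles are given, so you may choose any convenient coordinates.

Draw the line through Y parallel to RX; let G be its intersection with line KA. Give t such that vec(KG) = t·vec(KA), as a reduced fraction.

Choose coordinates R = (0, 0), W = (1, 0), Z = (0, 1).
1. Y lies on line WR with WY:YR = 2:3 ⇒ Y = (3/5, 0)
2. K lies on line RW with RK:KW = 5:1 ⇒ K = (5/6, 0)
3. B lies on line WZ with WB:BZ = 1:5 ⇒ B = (5/6, 1/6)
4. X is where the line through W parallel to ZK meets line BK ⇒ X = (5/6, 1/5)
5. A lies on line WZ with WA:AZ = 5:(-4) ⇒ A = (-4, 5)
through Y parallel to RX: direction (5/6, 1/5); meets KA at G = (521/660, 1/22)
G = K + t·(A−K) with t = 1/110

t = 1/110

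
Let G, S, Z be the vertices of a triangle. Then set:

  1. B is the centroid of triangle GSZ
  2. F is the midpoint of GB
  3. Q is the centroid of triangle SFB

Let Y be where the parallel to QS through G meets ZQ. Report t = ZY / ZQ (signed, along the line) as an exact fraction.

Work in coordinates with G = (0, 0), S = (1, 0), Z = (0, 1).
1. B is the centroid of triangle GSZ ⇒ B = (1/3, 1/3)
2. F is the midpoint of GB ⇒ F = (1/6, 1/6)
3. Q is the centroid of triangle SFB ⇒ Q = (1/2, 1/6)
through G parallel to QS: direction (1/2, -1/6); meets ZQ at Y = (3/4, -1/4)
Y = Z + t·(Q−Z) with t = 3/2

t = 3/2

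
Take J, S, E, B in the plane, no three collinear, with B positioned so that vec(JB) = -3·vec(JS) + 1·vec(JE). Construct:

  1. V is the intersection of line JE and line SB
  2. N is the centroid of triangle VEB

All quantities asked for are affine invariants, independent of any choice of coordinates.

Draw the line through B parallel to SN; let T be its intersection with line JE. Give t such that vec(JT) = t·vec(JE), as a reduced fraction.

Assign J = (0, 0), S = (1, 0), E = (0, 1), B = (-3, 1) — the answer is frame-independent, so this choice is without loss of generality.
1. V is the intersection of line JE and line SB ⇒ V = (0, 1/4)
2. N is the centroid of triangle VEB ⇒ N = (-1, 3/4)
through B parallel to SN: direction (-2, 3/4); meets JE at T = (0, -1/8)
T = J + t·(E−J) with t = -1/8

t = -1/8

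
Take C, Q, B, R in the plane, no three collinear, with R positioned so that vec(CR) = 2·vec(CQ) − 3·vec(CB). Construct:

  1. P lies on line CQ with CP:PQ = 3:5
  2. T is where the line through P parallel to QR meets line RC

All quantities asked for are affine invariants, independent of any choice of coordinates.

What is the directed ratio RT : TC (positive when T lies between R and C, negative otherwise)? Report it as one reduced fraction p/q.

RT:TC = 5/3

Choose coordinates C = (0, 0), Q = (1, 0), B = (0, 1), R = (2, -3).
1. P lies on line CQ with CP:PQ = 3:5 ⇒ P = (3/8, 0)
2. T is where the line through P parallel to QR meets line RC ⇒ T = (3/4, -9/8)
T = R + t·(C−R) with t = 5/8, so RT:TC = t:(1−t) = 5/8:3/8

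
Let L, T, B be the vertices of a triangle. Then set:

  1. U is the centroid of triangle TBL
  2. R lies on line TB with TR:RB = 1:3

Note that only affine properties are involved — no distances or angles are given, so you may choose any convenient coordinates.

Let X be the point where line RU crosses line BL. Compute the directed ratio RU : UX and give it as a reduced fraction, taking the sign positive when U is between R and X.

RU:UX = 5/4

Choose coordinates L = (0, 0), T = (1, 0), B = (0, 1).
1. U is the centroid of triangle TBL ⇒ U = (1/3, 1/3)
2. R lies on line TB with TR:RB = 1:3 ⇒ R = (3/4, 1/4)
line RU meets BL at X = (0, 2/5)
U = R + t·(X−R) with t = 5/9, so RU:UX = 5/9:4/9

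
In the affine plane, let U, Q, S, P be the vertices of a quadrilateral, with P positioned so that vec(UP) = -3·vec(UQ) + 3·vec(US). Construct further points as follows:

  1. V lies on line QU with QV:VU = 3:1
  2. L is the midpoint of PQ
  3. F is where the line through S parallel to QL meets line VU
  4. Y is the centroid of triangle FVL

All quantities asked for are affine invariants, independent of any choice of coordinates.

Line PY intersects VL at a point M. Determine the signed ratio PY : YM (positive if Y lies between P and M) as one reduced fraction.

Choose coordinates U = (0, 0), Q = (1, 0), S = (0, 1), P = (-3, 3).
1. V lies on line QU with QV:VU = 3:1 ⇒ V = (1/4, 0)
2. L is the midpoint of PQ ⇒ L = (-1, 3/2)
3. F is where the line through S parallel to QL meets line VU ⇒ F = (4/3, 0)
4. Y is the centroid of triangle FVL ⇒ Y = (7/36, 1/2)
line PY meets VL at M = (-27/32, 21/16)
Y = P + t·(M−P) with t = 40/27, so PY:YM = 40/27:-13/27

PY:YM = -40/13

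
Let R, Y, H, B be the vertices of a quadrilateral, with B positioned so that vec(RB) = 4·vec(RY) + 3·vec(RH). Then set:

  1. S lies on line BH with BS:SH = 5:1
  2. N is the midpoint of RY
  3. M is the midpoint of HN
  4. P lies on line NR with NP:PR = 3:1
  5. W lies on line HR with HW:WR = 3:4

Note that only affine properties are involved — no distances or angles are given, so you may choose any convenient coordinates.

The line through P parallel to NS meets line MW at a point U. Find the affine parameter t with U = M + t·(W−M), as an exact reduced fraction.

t = 7/29

Set R = (0, 0), Y = (1, 0), H = (0, 1), B = (4, 3); any affine frame gives the same invariant.
1. S lies on line BH with BS:SH = 5:1 ⇒ S = (2/3, 4/3)
2. N is the midpoint of RY ⇒ N = (1/2, 0)
3. M is the midpoint of HN ⇒ M = (1/4, 1/2)
4. P lies on line NR with NP:PR = 3:1 ⇒ P = (1/8, 0)
5. W lies on line HR with HW:WR = 3:4 ⇒ W = (0, 4/7)
through P parallel to NS: direction (1/6, 4/3); meets MW at U = (11/58, 15/29)
U = M + t·(W−M) with t = 7/29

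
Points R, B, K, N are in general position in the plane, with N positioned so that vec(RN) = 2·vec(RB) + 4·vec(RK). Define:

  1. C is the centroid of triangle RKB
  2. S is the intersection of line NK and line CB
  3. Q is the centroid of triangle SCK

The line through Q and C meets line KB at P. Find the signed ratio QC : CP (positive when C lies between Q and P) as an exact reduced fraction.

Choose coordinates R = (0, 0), B = (1, 0), K = (0, 1), N = (2, 4).
1. C is the centroid of triangle RKB ⇒ C = (1/3, 1/3)
2. S is the intersection of line NK and line CB ⇒ S = (-1/4, 5/8)
3. Q is the centroid of triangle SCK ⇒ Q = (1/36, 47/72)
line QC meets KB at P = (-7, 8)
C = Q + t·(P−Q) with t = -1/23, so QC:CP = -1/23:24/23

QC:CP = -1/24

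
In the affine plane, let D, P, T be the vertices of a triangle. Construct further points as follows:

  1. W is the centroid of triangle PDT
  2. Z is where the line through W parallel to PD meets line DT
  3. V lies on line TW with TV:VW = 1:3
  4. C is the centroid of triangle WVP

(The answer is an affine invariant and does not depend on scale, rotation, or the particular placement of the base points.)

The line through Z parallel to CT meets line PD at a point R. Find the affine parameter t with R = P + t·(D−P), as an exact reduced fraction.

t = 49/66

Set D = (0, 0), P = (1, 0), T = (0, 1); any affine frame gives the same invariant.
1. W is the centroid of triangle PDT ⇒ W = (1/3, 1/3)
2. Z is where the line through W parallel to PD meets line DT ⇒ Z = (0, 1/3)
3. V lies on line TW with TV:VW = 1:3 ⇒ V = (1/12, 5/6)
4. C is the centroid of triangle WVP ⇒ C = (17/36, 7/18)
through Z parallel to CT: direction (-17/36, 11/18); meets PD at R = (17/66, 0)
R = P + t·(D−P) with t = 49/66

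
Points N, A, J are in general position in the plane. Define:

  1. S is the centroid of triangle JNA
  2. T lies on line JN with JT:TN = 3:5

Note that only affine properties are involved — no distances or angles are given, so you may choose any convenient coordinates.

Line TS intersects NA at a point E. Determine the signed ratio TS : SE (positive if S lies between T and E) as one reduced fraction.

Set N = (0, 0), A = (1, 0), J = (0, 1); any affine frame gives the same invariant.
1. S is the centroid of triangle JNA ⇒ S = (1/3, 1/3)
2. T lies on line JN with JT:TN = 3:5 ⇒ T = (0, 5/8)
line TS meets NA at E = (5/7, 0)
S = T + t·(E−T) with t = 7/15, so TS:SE = 7/15:8/15

TS:SE = 7/8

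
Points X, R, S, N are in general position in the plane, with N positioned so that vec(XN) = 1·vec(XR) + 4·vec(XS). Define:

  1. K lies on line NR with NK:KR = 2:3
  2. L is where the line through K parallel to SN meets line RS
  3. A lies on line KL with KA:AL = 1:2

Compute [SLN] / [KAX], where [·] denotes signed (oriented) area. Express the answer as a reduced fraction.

Work in coordinates with X = (0, 0), R = (1, 0), S = (0, 1), N = (1, 4).
1. K lies on line NR with NK:KR = 2:3 ⇒ K = (1, 12/5)
2. L is where the line through K parallel to SN meets line RS ⇒ L = (2/5, 3/5)
3. A lies on line KL with KA:AL = 1:2 ⇒ A = (4/5, 9/5)
2·[SLN] = 8/5, 2·[KAX] = -3/25
[SLN]:[KAX] = 8/5:-3/25 = -40/3

[SLN]:[KAX] = -40/3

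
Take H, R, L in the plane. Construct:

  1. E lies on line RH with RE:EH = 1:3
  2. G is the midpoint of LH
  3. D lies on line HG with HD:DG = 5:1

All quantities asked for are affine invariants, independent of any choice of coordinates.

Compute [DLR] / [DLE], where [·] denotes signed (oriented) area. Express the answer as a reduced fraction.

Choose coordinates H = (0, 0), R = (1, 0), L = (0, 1).
1. E lies on line RH with RE:EH = 1:3 ⇒ E = (3/4, 0)
2. G is the midpoint of LH ⇒ G = (0, 1/2)
3. D lies on line HG with HD:DG = 5:1 ⇒ D = (0, 5/12)
2·[DLR] = -7/12, 2·[DLE] = -7/16
[DLR]:[DLE] = -7/12:-7/16 = 4/3

[DLR]:[DLE] = 4/3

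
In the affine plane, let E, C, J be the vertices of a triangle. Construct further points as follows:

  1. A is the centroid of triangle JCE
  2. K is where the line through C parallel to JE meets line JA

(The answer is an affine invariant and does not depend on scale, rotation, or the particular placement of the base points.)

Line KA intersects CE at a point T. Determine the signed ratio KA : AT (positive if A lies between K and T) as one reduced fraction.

Set E = (0, 0), C = (1, 0), J = (0, 1); any affine frame gives the same invariant.
1. A is the centroid of triangle JCE ⇒ A = (1/3, 1/3)
2. K is where the line through C parallel to JE meets line JA ⇒ K = (1, -1)
line KA meets CE at T = (1/2, 0)
A = K + t·(T−K) with t = 4/3, so KA:AT = 4/3:-1/3

KA:AT = -4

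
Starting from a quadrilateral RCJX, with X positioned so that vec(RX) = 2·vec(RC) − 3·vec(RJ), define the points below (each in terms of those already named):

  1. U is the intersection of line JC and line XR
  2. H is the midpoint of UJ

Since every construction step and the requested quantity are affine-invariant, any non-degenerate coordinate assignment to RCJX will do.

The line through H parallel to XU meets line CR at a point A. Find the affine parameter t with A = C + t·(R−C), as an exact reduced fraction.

t = 2/3

Work in coordinates with R = (0, 0), C = (1, 0), J = (0, 1), X = (2, -3).
1. U is the intersection of line JC and line XR ⇒ U = (-2, 3)
2. H is the midpoint of UJ ⇒ H = (-1, 2)
through H parallel to XU: direction (-4, 6); meets CR at A = (1/3, 0)
A = C + t·(R−C) with t = 2/3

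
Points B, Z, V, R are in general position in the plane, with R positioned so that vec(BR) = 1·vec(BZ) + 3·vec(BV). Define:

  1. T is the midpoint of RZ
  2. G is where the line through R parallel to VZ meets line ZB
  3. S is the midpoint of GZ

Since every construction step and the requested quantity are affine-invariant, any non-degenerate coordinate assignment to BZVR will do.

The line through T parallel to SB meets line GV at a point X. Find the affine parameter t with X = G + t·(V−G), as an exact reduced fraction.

Set B = (0, 0), Z = (1, 0), V = (0, 1), R = (1, 3); any affine frame gives the same invariant.
1. T is the midpoint of RZ ⇒ T = (1, 3/2)
2. G is where the line through R parallel to VZ meets line ZB ⇒ G = (4, 0)
3. S is the midpoint of GZ ⇒ S = (5/2, 0)
through T parallel to SB: direction (-5/2, 0); meets GV at X = (-2, 3/2)
X = G + t·(V−G) with t = 3/2

t = 3/2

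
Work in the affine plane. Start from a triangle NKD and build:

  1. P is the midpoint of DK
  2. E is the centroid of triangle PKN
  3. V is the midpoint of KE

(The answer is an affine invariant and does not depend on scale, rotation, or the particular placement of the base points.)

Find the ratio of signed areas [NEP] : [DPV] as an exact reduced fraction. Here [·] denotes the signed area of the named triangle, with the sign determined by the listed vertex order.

Assign N = (0, 0), K = (1, 0), D = (0, 1) — the answer is frame-independent, so this choice is without loss of generality.
1. P is the midpoint of DK ⇒ P = (1/2, 1/2)
2. E is the centroid of triangle PKN ⇒ E = (1/2, 1/6)
3. V is the midpoint of KE ⇒ V = (3/4, 1/12)
2·[NEP] = 1/6, 2·[DPV] = -1/12
[NEP]:[DPV] = 1/6:-1/12 = -2

[NEP]:[DPV] = -2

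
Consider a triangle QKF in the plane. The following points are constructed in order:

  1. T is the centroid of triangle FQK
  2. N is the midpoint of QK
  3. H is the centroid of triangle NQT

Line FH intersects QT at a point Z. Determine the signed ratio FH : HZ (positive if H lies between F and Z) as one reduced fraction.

FH:HZ = -7

Assign Q = (0, 0), K = (1, 0), F = (0, 1) — the answer is frame-independent, so this choice is without loss of generality.
1. T is the centroid of triangle FQK ⇒ T = (1/3, 1/3)
2. N is the midpoint of QK ⇒ N = (1/2, 0)
3. H is the centroid of triangle NQT ⇒ H = (5/18, 1/9)
line FH meets QT at Z = (5/21, 5/21)
H = F + t·(Z−F) with t = 7/6, so FH:HZ = 7/6:-1/6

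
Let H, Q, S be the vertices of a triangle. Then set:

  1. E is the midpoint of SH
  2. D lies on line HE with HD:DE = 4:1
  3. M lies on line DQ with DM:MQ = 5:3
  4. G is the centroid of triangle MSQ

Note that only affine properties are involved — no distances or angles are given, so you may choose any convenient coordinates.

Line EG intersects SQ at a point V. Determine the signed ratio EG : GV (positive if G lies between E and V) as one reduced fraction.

Assign H = (0, 0), Q = (1, 0), S = (0, 1) — the answer is frame-independent, so this choice is without loss of generality.
1. E is the midpoint of SH ⇒ E = (0, 1/2)
2. D lies on line HE with HD:DE = 4:1 ⇒ D = (0, 2/5)
3. M lies on line DQ with DM:MQ = 5:3 ⇒ M = (5/8, 3/20)
4. G is the centroid of triangle MSQ ⇒ G = (13/24, 23/60)
line EG meets SQ at V = (65/102, 37/102)
G = E + t·(V−E) with t = 17/20, so EG:GV = 17/20:3/20

EG:GV = 17/3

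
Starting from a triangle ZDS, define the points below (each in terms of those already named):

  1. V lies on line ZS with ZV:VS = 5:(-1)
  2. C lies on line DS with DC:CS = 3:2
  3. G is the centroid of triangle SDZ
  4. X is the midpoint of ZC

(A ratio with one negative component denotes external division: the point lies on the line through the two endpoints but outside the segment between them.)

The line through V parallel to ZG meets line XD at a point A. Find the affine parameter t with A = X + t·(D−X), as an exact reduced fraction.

Work in coordinates with Z = (0, 0), D = (1, 0), S = (0, 1).
1. V lies on line ZS with ZV:VS = 5:(-1) ⇒ V = (0, 5/4)
2. C lies on line DS with DC:CS = 3:2 ⇒ C = (2/5, 3/5)
3. G is the centroid of triangle SDZ ⇒ G = (1/3, 1/3)
4. X is the midpoint of ZC ⇒ X = (1/5, 3/10)
through V parallel to ZG: direction (1/3, 1/3); meets XD at A = (-7/11, 27/44)
A = X + t·(D−X) with t = -23/22

t = -23/22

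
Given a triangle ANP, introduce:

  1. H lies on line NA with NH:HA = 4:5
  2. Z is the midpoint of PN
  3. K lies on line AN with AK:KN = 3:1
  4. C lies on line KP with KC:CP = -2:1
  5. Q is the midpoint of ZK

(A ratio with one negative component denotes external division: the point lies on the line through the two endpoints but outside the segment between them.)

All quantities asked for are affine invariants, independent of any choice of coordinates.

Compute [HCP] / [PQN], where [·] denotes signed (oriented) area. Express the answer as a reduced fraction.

[HCP]:[PQN] = -14/9

Work in coordinates with A = (0, 0), N = (1, 0), P = (0, 1).
1. H lies on line NA with NH:HA = 4:5 ⇒ H = (5/9, 0)
2. Z is the midpoint of PN ⇒ Z = (1/2, 1/2)
3. K lies on line AN with AK:KN = 3:1 ⇒ K = (3/4, 0)
4. C lies on line KP with KC:CP = -2:1 ⇒ C = (-3/4, 2)
5. Q is the midpoint of ZK ⇒ Q = (5/8, 1/4)
2·[HCP] = -7/36, 2·[PQN] = 1/8
[HCP]:[PQN] = -7/36:1/8 = -14/9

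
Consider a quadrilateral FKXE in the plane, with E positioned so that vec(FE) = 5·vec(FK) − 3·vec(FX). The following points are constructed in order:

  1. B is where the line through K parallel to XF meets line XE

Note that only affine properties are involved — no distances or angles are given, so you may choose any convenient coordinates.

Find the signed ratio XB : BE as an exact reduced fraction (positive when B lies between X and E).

XB:BE = 1/4

Choose coordinates F = (0, 0), K = (1, 0), X = (0, 1), E = (5, -3).
1. B is where the line through K parallel to XF meets line XE ⇒ B = (1, 1/5)
B = X + t·(E−X) with t = 1/5, so XB:BE = t:(1−t) = 1/5:4/5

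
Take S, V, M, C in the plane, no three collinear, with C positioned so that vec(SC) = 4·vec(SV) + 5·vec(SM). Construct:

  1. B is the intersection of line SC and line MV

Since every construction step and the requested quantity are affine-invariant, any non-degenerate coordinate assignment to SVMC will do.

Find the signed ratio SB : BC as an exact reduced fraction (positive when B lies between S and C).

SB:BC = 1/8

Work in coordinates with S = (0, 0), V = (1, 0), M = (0, 1), C = (4, 5).
1. B is the intersection of line SC and line MV ⇒ B = (4/9, 5/9)
B = S + t·(C−S) with t = 1/9, so SB:BC = t:(1−t) = 1/9:8/9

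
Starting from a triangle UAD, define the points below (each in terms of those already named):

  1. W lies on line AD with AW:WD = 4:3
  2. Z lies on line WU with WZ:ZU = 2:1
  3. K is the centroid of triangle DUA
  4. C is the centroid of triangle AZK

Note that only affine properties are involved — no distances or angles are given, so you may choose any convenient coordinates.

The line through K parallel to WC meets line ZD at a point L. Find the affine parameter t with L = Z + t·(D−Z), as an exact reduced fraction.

Set U = (0, 0), A = (1, 0), D = (0, 1); any affine frame gives the same invariant.
1. W lies on line AD with AW:WD = 4:3 ⇒ W = (3/7, 4/7)
2. Z lies on line WU with WZ:ZU = 2:1 ⇒ Z = (1/7, 4/21)
3. K is the centroid of triangle DUA ⇒ K = (1/3, 1/3)
4. C is the centroid of triangle AZK ⇒ C = (31/63, 11/63)
through K parallel to WC: direction (4/63, -25/63); meets ZD at L = (17/7, -268/21)
L = Z + t·(D−Z) with t = -16

t = -16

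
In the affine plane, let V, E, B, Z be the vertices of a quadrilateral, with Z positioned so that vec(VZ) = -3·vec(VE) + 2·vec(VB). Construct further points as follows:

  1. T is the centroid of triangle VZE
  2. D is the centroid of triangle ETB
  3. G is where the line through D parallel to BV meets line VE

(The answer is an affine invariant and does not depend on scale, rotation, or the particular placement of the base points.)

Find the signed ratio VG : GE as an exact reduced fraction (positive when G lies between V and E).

Work in coordinates with V = (0, 0), E = (1, 0), B = (0, 1), Z = (-3, 2).
1. T is the centroid of triangle VZE ⇒ T = (-2/3, 2/3)
2. D is the centroid of triangle ETB ⇒ D = (1/9, 5/9)
3. G is where the line through D parallel to BV meets line VE ⇒ G = (1/9, 0)
G = V + t·(E−V) with t = 1/9, so VG:GE = t:(1−t) = 1/9:8/9

VG:GE = 1/8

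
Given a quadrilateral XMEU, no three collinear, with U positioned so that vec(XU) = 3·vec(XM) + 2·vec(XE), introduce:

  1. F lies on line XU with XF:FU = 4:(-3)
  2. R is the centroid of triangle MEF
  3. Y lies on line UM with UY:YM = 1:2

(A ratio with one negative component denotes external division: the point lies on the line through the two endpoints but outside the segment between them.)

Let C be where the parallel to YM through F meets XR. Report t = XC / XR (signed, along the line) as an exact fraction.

t = 3

Choose coordinates X = (0, 0), M = (1, 0), E = (0, 1), U = (3, 2).
1. F lies on line XU with XF:FU = 4:(-3) ⇒ F = (12, 8)
2. R is the centroid of triangle MEF ⇒ R = (13/3, 3)
3. Y lies on line UM with UY:YM = 1:2 ⇒ Y = (7/3, 4/3)
through F parallel to YM: direction (-4/3, -4/3); meets XR at C = (13, 9)
C = X + t·(R−X) with t = 3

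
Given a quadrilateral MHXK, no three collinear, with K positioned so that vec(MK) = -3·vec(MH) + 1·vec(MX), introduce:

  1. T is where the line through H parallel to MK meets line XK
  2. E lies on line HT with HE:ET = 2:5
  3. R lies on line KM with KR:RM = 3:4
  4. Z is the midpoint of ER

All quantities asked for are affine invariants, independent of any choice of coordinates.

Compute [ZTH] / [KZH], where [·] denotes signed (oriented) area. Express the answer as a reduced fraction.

[ZTH]:[KZH] = -7

Set M = (0, 0), H = (1, 0), X = (0, 1), K = (-3, 1); any affine frame gives the same invariant.
1. T is where the line through H parallel to MK meets line XK ⇒ T = (-2, 1)
2. E lies on line HT with HE:ET = 2:5 ⇒ E = (1/7, 2/7)
3. R lies on line KM with KR:RM = 3:4 ⇒ R = (-12/7, 4/7)
4. Z is the midpoint of ER ⇒ Z = (-11/14, 3/7)
2·[ZTH] = -1/2, 2·[KZH] = 1/14
[ZTH]:[KZH] = -1/2:1/14 = -7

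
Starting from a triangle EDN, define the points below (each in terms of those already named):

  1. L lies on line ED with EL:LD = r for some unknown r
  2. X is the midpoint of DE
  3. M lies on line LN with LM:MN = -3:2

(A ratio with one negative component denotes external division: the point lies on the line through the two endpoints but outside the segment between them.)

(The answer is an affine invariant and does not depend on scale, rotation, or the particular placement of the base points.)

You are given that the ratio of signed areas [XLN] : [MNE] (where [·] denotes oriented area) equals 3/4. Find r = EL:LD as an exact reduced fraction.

Assign E = (0, 0), D = (1, 0), N = (0, 1) — the answer is frame-independent, so this choice is without loss of generality.
1. With EL:LD = r, write λ = r/(r+1) so L = E + λ·(D−E); L is affine-linear in λ
2. X is the midpoint of DE ⇒ X = (1/2, 0)
3. M lies on line LN with LM:MN = -3:2 ⇒ M is an affine combination of earlier points and hence also affine-linear in λ
Every point depending on L is an affine combination of L and λ-independent points, so each such coordinate is linear in λ; the λ² term in each signed area is a multiple of (D−E)×(D−E) = 0, so 2·[XLN] and 2·[MNE] are each linear in λ. Evaluating at λ=0 and λ=1:
  2·[XLN] = λ − 1/2,   2·[MNE] = -2·λ
So [XLN]:[MNE] = (λ − 1/2) / (-2·λ). Setting this equal to 3/4:
  λ − 1/2 = 3/4·(-2·λ)  ⇒  λ = 1/5
Then r = λ/(1−λ) = (1/5)/(4/5) = 1/4. Check: with r = 1/4, L = (1/5, 0) and [XLN]:[MNE] = 3/4 as required.

r = 1/4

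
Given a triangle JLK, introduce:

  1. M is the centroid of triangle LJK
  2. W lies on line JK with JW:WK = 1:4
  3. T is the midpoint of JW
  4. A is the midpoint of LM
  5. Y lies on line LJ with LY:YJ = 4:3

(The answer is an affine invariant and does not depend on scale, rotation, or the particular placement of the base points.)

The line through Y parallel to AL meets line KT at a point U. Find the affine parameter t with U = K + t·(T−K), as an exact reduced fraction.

Assign J = (0, 0), L = (1, 0), K = (0, 1) — the answer is frame-independent, so this choice is without loss of generality.
1. M is the centroid of triangle LJK ⇒ M = (1/3, 1/3)
2. W lies on line JK with JW:WK = 1:4 ⇒ W = (0, 1/5)
3. T is the midpoint of JW ⇒ T = (0, 1/10)
4. A is the midpoint of LM ⇒ A = (2/3, 1/6)
5. Y lies on line LJ with LY:YJ = 4:3 ⇒ Y = (3/7, 0)
through Y parallel to AL: direction (1/3, -1/6); meets KT at U = (0, 3/14)
U = K + t·(T−K) with t = 55/63

t = 55/63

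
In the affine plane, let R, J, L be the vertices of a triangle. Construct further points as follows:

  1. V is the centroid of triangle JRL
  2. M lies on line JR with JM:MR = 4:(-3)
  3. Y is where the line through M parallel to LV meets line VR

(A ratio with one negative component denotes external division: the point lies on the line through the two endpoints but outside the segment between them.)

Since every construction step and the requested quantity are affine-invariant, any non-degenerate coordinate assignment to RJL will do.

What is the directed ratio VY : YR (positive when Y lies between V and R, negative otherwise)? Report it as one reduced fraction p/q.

Set R = (0, 0), J = (1, 0), L = (0, 1); any affine frame gives the same invariant.
1. V is the centroid of triangle JRL ⇒ V = (1/3, 1/3)
2. M lies on line JR with JM:MR = 4:(-3) ⇒ M = (-3, 0)
3. Y is where the line through M parallel to LV meets line VR ⇒ Y = (-2, -2)
Y = V + t·(R−V) with t = 7, so VY:YR = t:(1−t) = 7:-6

VY:YR = -7/6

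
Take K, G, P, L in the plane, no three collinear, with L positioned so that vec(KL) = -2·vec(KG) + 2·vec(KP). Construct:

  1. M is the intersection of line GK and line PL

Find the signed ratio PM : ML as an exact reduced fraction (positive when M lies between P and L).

PM:ML = -1/2

Set K = (0, 0), G = (1, 0), P = (0, 1), L = (-2, 2); any affine frame gives the same invariant.
1. M is the intersection of line GK and line PL ⇒ M = (2, 0)
M = P + t·(L−P) with t = -1, so PM:ML = t:(1−t) = -1:2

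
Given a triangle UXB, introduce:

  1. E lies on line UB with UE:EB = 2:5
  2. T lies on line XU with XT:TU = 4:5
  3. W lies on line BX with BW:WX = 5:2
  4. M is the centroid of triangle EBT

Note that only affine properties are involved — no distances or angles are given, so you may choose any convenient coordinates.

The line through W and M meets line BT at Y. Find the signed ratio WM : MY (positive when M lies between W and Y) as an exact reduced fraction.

Work in coordinates with U = (0, 0), X = (1, 0), B = (0, 1).
1. E lies on line UB with UE:EB = 2:5 ⇒ E = (0, 2/7)
2. T lies on line XU with XT:TU = 4:5 ⇒ T = (5/9, 0)
3. W lies on line BX with BW:WX = 5:2 ⇒ W = (5/7, 2/7)
4. M is the centroid of triangle EBT ⇒ M = (5/27, 3/7)
line WM meets BT at Y = (365/1071, 46/119)
M = W + t·(Y−W) with t = 17/12, so WM:MY = 17/12:-5/12

WM:MY = -17/5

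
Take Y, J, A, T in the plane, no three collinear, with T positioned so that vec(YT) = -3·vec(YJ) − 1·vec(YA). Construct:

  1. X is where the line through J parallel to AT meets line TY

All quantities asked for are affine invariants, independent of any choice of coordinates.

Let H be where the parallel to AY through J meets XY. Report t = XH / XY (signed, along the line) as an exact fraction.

Set Y = (0, 0), J = (1, 0), A = (0, 1), T = (-3, -1); any affine frame gives the same invariant.
1. X is where the line through J parallel to AT meets line TY ⇒ X = (2, 2/3)
through J parallel to AY: direction (0, -1); meets XY at H = (1, 1/3)
H = X + t·(Y−X) with t = 1/2

t = 1/2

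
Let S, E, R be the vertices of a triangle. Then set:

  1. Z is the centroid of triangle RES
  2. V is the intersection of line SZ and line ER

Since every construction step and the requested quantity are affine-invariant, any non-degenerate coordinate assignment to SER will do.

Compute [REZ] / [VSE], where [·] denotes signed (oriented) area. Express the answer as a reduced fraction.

Choose coordinates S = (0, 0), E = (1, 0), R = (0, 1).
1. Z is the centroid of triangle RES ⇒ Z = (1/3, 1/3)
2. V is the intersection of line SZ and line ER ⇒ V = (1/2, 1/2)
2·[REZ] = -1/3, 2·[VSE] = 1/2
[REZ]:[VSE] = -1/3:1/2 = -2/3

[REZ]:[VSE] = -2/3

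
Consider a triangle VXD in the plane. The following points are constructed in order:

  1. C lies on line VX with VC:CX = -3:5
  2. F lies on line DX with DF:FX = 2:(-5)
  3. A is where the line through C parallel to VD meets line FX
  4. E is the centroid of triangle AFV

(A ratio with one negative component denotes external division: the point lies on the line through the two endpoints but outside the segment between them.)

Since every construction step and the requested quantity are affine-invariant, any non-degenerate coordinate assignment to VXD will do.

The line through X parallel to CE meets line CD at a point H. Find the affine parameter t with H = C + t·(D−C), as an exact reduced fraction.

t = 125/47

Choose coordinates V = (0, 0), X = (1, 0), D = (0, 1).
1. C lies on line VX with VC:CX = -3:5 ⇒ C = (-3/2, 0)
2. F lies on line DX with DF:FX = 2:(-5) ⇒ F = (-2/3, 5/3)
3. A is where the line through C parallel to VD meets line FX ⇒ A = (-3/2, 5/2)
4. E is the centroid of triangle AFV ⇒ E = (-13/18, 25/18)
through X parallel to CE: direction (7/9, 25/18); meets CD at H = (117/47, 125/47)
H = C + t·(D−C) with t = 125/47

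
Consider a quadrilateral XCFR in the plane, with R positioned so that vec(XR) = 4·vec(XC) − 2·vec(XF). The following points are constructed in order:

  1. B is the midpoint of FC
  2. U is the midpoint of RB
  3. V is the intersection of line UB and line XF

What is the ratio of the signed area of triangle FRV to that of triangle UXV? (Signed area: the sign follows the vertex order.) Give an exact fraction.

Set X = (0, 0), C = (1, 0), F = (0, 1), R = (4, -2); any affine frame gives the same invariant.
1. B is the midpoint of FC ⇒ B = (1/2, 1/2)
2. U is the midpoint of RB ⇒ U = (9/4, -3/4)
3. V is the intersection of line UB and line XF ⇒ V = (0, 6/7)
2·[FRV] = -4/7, 2·[UXV] = -27/14
[FRV]:[UXV] = -4/7:-27/14 = 8/27

[FRV]:[UXV] = 8/27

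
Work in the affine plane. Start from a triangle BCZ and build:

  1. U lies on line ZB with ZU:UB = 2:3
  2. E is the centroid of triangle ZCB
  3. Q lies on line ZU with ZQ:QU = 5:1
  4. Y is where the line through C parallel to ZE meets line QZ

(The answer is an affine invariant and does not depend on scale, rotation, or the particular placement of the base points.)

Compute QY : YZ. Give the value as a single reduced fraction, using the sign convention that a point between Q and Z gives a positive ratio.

Work in coordinates with B = (0, 0), C = (1, 0), Z = (0, 1).
1. U lies on line ZB with ZU:UB = 2:3 ⇒ U = (0, 3/5)
2. E is the centroid of triangle ZCB ⇒ E = (1/3, 1/3)
3. Q lies on line ZU with ZQ:QU = 5:1 ⇒ Q = (0, 2/3)
4. Y is where the line through C parallel to ZE meets line QZ ⇒ Y = (0, 2)
Y = Q + t·(Z−Q) with t = 4, so QY:YZ = t:(1−t) = 4:-3

QY:YZ = -4/3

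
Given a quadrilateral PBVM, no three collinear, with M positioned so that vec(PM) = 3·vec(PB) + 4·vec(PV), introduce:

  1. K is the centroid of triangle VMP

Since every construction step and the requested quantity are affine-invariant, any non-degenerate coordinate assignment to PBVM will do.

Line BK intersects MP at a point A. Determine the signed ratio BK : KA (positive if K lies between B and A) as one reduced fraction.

Choose coordinates P = (0, 0), B = (1, 0), V = (0, 1), M = (3, 4).
1. K is the centroid of triangle VMP ⇒ K = (1, 5/3)
line BK meets MP at A = (1, 4/3)
K = B + t·(A−B) with t = 5/4, so BK:KA = 5/4:-1/4

BK:KA = -5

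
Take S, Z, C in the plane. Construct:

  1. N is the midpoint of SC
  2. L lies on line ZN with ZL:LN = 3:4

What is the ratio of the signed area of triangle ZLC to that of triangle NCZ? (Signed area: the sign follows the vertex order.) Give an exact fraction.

[ZLC]:[NCZ] = 3/7

Choose coordinates S = (0, 0), Z = (1, 0), C = (0, 1).
1. N is the midpoint of SC ⇒ N = (0, 1/2)
2. L lies on line ZN with ZL:LN = 3:4 ⇒ L = (4/7, 3/14)
2·[ZLC] = -3/14, 2·[NCZ] = -1/2
[ZLC]:[NCZ] = -3/14:-1/2 = 3/7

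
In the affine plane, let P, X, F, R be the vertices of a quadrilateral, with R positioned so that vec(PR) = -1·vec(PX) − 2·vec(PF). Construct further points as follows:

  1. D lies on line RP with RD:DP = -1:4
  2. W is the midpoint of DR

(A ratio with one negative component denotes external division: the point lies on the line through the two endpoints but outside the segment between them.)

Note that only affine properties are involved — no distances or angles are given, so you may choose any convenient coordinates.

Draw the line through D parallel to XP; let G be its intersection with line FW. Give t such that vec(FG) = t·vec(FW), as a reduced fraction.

t = 11/10

Choose coordinates P = (0, 0), X = (1, 0), F = (0, 1), R = (-1, -2).
1. D lies on line RP with RD:DP = -1:4 ⇒ D = (-4/3, -8/3)
2. W is the midpoint of DR ⇒ W = (-7/6, -7/3)
through D parallel to XP: direction (-1, 0); meets FW at G = (-77/60, -8/3)
G = F + t·(W−F) with t = 11/10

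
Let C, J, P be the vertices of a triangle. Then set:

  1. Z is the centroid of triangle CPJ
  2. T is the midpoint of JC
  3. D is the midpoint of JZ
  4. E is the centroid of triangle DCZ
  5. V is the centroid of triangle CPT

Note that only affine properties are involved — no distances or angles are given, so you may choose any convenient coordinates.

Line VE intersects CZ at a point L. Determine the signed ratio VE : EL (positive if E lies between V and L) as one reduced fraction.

VE:EL = -2

Work in coordinates with C = (0, 0), J = (1, 0), P = (0, 1).
1. Z is the centroid of triangle CPJ ⇒ Z = (1/3, 1/3)
2. T is the midpoint of JC ⇒ T = (1/2, 0)
3. D is the midpoint of JZ ⇒ D = (2/3, 1/6)
4. E is the centroid of triangle DCZ ⇒ E = (1/3, 1/6)
5. V is the centroid of triangle CPT ⇒ V = (1/6, 1/3)
line VE meets CZ at L = (1/4, 1/4)
E = V + t·(L−V) with t = 2, so VE:EL = 2:-1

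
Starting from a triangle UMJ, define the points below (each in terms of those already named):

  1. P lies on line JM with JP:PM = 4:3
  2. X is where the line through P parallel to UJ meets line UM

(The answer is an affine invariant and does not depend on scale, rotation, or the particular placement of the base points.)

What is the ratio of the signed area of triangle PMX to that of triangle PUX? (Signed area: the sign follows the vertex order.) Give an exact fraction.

Work in coordinates with U = (0, 0), M = (1, 0), J = (0, 1).
1. P lies on line JM with JP:PM = 4:3 ⇒ P = (4/7, 3/7)
2. X is where the line through P parallel to UJ meets line UM ⇒ X = (4/7, 0)
2·[PMX] = -9/49, 2·[PUX] = 12/49
[PMX]:[PUX] = -9/49:12/49 = -3/4

[PMX]:[PUX] = -3/4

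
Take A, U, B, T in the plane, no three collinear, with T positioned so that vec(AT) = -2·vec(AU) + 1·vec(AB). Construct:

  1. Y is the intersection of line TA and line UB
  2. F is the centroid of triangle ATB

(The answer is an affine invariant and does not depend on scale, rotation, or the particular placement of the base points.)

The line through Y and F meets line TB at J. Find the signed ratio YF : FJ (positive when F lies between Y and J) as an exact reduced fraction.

Set A = (0, 0), U = (1, 0), B = (0, 1), T = (-2, 1); any affine frame gives the same invariant.
1. Y is the intersection of line TA and line UB ⇒ Y = (2, -1)
2. F is the centroid of triangle ATB ⇒ F = (-2/3, 2/3)
line YF meets TB at J = (-6/5, 1)
F = Y + t·(J−Y) with t = 5/6, so YF:FJ = 5/6:1/6

YF:FJ = 5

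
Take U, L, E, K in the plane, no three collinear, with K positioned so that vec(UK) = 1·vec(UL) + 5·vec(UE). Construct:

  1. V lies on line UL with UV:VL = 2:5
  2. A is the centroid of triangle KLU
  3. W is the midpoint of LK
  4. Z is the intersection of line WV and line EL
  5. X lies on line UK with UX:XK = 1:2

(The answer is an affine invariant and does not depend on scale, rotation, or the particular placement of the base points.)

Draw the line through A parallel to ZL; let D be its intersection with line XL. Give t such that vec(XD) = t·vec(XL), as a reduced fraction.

Work in coordinates with U = (0, 0), L = (1, 0), E = (0, 1), K = (1, 5).
1. V lies on line UL with UV:VL = 2:5 ⇒ V = (2/7, 0)
2. A is the centroid of triangle KLU ⇒ A = (2/3, 5/3)
3. W is the midpoint of LK ⇒ W = (1, 5/2)
4. Z is the intersection of line WV and line EL ⇒ Z = (4/9, 5/9)
5. X lies on line UK with UX:XK = 1:2 ⇒ X = (1/3, 5/3)
through A parallel to ZL: direction (5/9, -5/9); meets XL at D = (1/9, 20/9)
D = X + t·(L−X) with t = -1/3

t = -1/3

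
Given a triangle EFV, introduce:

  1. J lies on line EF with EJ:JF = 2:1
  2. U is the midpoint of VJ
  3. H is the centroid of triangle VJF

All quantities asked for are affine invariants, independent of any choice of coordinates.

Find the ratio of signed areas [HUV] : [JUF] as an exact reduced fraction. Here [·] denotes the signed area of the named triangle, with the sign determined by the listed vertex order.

Assign E = (0, 0), F = (1, 0), V = (0, 1) — the answer is frame-independent, so this choice is without loss of generality.
1. J lies on line EF with EJ:JF = 2:1 ⇒ J = (2/3, 0)
2. U is the midpoint of VJ ⇒ U = (1/3, 1/2)
3. H is the centroid of triangle VJF ⇒ H = (5/9, 1/3)
2·[HUV] = -1/18, 2·[JUF] = -1/6
[HUV]:[JUF] = -1/18:-1/6 = 1/3

[HUV]:[JUF] = 1/3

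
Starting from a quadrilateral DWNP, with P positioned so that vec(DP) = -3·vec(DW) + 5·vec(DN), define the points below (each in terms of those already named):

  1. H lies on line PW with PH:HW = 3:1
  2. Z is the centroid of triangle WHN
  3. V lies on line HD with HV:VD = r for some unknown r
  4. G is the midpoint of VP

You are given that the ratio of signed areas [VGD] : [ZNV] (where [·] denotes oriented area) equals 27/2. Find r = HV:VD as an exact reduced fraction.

Set D = (0, 0), W = (1, 0), N = (0, 1), P = (-3, 5); any affine frame gives the same invariant.
1. H lies on line PW with PH:HW = 3:1 ⇒ H = (0, 5/4)
2. Z is the centroid of triangle WHN ⇒ Z = (1/3, 3/4)
3. With HV:VD = r, write λ = r/(r+1) so V = H + λ·(D−H); V is affine-linear in λ
4. G is the midpoint of VP ⇒ G is an affine combination of earlier points and hence also affine-linear in λ
Every point depending on V is an affine combination of V and λ-independent points, so each such coordinate is linear in λ; the λ² term in each signed area is a multiple of (D−H)×(D−H) = 0, so 2·[VGD] and 2·[ZNV] are each linear in λ. Evaluating at λ=0 and λ=1:
  2·[VGD] = -15/8·λ + 15/8,   2·[ZNV] = 5/12·λ − 1/12
So [VGD]:[ZNV] = (-15/8·λ + 15/8) / (5/12·λ − 1/12). Setting this equal to 27/2:
  -15/8·λ + 15/8 = 27/2·(5/12·λ − 1/12)  ⇒  λ = 2/5
Then r = λ/(1−λ) = (2/5)/(3/5) = 2/3. Check: with r = 2/3, V = (0, 3/4) and [VGD]:[ZNV] = 27/2 as required.

r = 2/3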